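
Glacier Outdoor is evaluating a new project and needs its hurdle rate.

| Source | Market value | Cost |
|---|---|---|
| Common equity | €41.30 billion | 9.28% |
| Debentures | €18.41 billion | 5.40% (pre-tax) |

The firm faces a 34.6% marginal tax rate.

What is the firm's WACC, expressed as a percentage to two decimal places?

7.51%

Total capital V = 41.3 + 18.41 = 59.71.
Equity: weight = 41.3/59.71 = 0.6917; cost = 9.28%.
Debentures: weight = 18.41/59.71 = 0.3083; after-tax cost = 5.4% × (1 − 34.6%) = 3.5316%.
WACC = 0.6917 × 9.2800% + 0.3083 × 3.5316% = 7.5076%.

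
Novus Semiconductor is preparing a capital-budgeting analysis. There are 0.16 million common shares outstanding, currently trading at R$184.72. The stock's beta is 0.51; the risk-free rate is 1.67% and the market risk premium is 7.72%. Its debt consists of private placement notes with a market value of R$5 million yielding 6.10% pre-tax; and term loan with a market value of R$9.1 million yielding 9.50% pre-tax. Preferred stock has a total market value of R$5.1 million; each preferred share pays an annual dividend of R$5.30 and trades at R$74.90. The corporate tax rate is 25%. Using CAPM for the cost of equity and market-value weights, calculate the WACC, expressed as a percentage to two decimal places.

5.94%

Cost of equity via CAPM: Re = 1.67% + 0.51 × 7.72% = 5.6072%.
Cost of preferred: Rp = 5.3 / 74.9 = 7.0761%.
Market value of equity E = 184.72 × 0.16m = 29.5552m.
Total capital V = 29.5552 + 5.1 + 5 + 9.1 = 48.7552.
Equity: weight = 29.5552/48.7552 = 0.6062; cost = 5.6072%.
Preferred: weight = 5.1/48.7552 = 0.1046; cost = 7.0761%.
Private placement notes: weight = 5/48.7552 = 0.1026; after-tax cost = 6.1% × (1 − 25%) = 4.5750%.
Term loan: weight = 9.1/48.7552 = 0.1866; after-tax cost = 9.5% × (1 − 25%) = 7.1250%.
WACC = 0.6062 × 5.6072% + 0.1046 × 7.0761% + 0.1026 × 4.5750% + 0.1866 × 7.1250% = 5.9383%.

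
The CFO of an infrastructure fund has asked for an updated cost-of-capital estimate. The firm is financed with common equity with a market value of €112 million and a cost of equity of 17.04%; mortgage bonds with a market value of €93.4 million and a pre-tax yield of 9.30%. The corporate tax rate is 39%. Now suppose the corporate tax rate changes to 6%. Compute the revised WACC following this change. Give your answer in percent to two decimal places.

After the change:
Total capital V = 112 + 93.4 = 205.4.
Equity: weight = 112/205.4 = 0.5453; cost = 17.04%.
Mortgage bonds: weight = 93.4/205.4 = 0.4547; after-tax cost = 9.3% × (1 − 6%) = 8.7420%.
WACC = 0.5453 × 17.0400% + 0.4547 × 8.7420% = 13.2667%.

13.27%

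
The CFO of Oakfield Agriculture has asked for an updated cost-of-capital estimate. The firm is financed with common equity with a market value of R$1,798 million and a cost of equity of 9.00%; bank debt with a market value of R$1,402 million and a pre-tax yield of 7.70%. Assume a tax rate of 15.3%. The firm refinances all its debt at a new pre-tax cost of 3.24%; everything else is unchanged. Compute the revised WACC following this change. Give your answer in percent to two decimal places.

6.26%

After the change:
Total capital V = 1798 + 1402 = 3200.
Equity: weight = 1798/3200 = 0.5619; cost = 9%.
Bank debt: weight = 1402/3200 = 0.4381; after-tax cost = 3.24% × (1 − 15.3%) = 2.7443%.
WACC = 0.5619 × 9.0000% + 0.4381 × 2.7443% = 6.2592%.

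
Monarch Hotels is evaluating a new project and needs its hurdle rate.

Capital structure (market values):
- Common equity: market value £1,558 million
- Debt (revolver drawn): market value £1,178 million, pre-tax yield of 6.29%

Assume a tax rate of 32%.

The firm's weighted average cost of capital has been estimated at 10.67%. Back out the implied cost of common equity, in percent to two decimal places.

15.50%

Total capital V = 1558 + 1178 = 2736.
Equity weight = 1558/2736 = 0.5694.
Revolver drawn weight = 1178/2736 = 0.4306.
Debt contribution = 0.4306 × 6.29% × (1 − 32%) = 1.8416%.
Required equity contribution = 10.67% − 1.8416% = 8.8284%.
Re = 8.8284% / 0.5694 = 15.5036%.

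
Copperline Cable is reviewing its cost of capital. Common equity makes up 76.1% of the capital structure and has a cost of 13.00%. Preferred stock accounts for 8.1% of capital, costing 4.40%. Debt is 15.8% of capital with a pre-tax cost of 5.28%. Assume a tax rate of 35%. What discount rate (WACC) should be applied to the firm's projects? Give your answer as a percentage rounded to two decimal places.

10.79%

After-tax cost of debt = 5.28% × (1 − 35%) = 3.4320%.
WACC = 0.761 × 13.0000% + 0.081 × 4.4000% + 0.158 × 3.4320% = 10.7917%.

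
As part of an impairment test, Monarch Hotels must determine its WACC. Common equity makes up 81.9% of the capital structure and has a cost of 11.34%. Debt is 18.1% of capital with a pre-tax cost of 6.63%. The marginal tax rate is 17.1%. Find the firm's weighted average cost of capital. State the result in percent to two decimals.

10.28%

After-tax cost of debt = 6.63% × (1 − 17.1%) = 5.4963%.
WACC = 0.819 × 11.3400% + 0.181 × 5.4963% = 10.2823%.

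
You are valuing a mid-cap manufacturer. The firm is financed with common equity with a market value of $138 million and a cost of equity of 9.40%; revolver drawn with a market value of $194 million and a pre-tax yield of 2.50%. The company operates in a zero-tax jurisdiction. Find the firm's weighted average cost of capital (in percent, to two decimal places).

Total capital V = 138 + 194 = 332.
Equity: weight = 138/332 = 0.4157; cost = 9.4%.
Revolver drawn: weight = 194/332 = 0.5843; after-tax cost = 2.5% × (1 − 0%) = 2.5000%.
WACC = 0.4157 × 9.4000% + 0.5843 × 2.5000% = 5.3681%.

5.37%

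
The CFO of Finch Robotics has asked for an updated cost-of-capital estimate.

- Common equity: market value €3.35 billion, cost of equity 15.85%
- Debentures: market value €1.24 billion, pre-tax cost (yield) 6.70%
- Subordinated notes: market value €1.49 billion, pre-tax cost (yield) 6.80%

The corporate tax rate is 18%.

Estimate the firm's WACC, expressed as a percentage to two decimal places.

11.22%

Total capital V = 3.35 + 1.24 + 1.49 = 6.08.
Equity: weight = 3.35/6.08 = 0.5510; cost = 15.85%.
Debentures: weight = 1.24/6.08 = 0.2039; after-tax cost = 6.7% × (1 − 18%) = 5.4940%.
Subordinated notes: weight = 1.49/6.08 = 0.2451; after-tax cost = 6.8% × (1 − 18%) = 5.5760%.
WACC = 0.5510 × 15.8500% + 0.2039 × 5.4940% + 0.2451 × 5.5760% = 11.2201%.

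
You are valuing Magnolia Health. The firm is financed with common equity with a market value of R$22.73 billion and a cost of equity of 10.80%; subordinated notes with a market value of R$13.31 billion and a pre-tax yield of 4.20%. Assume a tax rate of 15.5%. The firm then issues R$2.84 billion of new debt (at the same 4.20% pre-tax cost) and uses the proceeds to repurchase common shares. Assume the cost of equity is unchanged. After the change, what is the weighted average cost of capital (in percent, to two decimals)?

7.55%

After the change:
Total capital V = 19.89 + 16.15 = 36.04.
Equity: weight = 19.89/36.04 = 0.5519; cost = 10.8%.
Subordinated notes: weight = 16.15/36.04 = 0.4481; after-tax cost = 4.2% × (1 − 15.5%) = 3.5490%.
WACC = 0.5519 × 10.8000% + 0.4481 × 3.5490% = 7.5507%.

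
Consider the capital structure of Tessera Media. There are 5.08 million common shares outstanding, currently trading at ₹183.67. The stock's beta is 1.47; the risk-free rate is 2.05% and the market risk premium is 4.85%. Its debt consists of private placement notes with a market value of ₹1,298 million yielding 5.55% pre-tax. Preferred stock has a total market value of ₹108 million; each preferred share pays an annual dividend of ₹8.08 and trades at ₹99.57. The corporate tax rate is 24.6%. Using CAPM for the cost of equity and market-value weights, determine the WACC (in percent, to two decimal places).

6.36%

Cost of equity via CAPM: Re = 2.05% + 1.47 × 4.85% = 9.1795%.
Cost of preferred: Rp = 8.08 / 99.57 = 8.1149%.
Market value of equity E = 183.67 × 5.08m = 933.0436m.
Total capital V = 933.0436 + 108 + 1298 = 2339.0436.
Equity: weight = 933.0436/2339.0436 = 0.3989; cost = 9.1795%.
Preferred: weight = 108/2339.0436 = 0.0462; cost = 8.1149%.
Private placement notes: weight = 1298/2339.0436 = 0.5549; after-tax cost = 5.55% × (1 − 24.6%) = 4.1847%.
WACC = 0.3989 × 9.1795% + 0.0462 × 8.1149% + 0.5549 × 4.1847% = 6.3586%.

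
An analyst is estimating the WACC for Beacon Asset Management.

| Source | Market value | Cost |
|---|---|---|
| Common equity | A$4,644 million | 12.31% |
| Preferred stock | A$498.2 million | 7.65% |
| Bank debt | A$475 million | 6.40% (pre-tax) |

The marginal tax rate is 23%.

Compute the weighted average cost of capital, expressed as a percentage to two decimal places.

Total capital V = 4644 + 498.2 + 475 = 5617.2.
Equity: weight = 4644/5617.2 = 0.8267; cost = 12.31%.
Preferred: weight = 498.2/5617.2 = 0.0887; cost = 7.65%.
Bank debt: weight = 475/5617.2 = 0.0846; after-tax cost = 6.4% × (1 − 23%) = 4.9280%.
WACC = 0.8267 × 12.3100% + 0.0887 × 7.6500% + 0.0846 × 4.9280% = 11.2725%.

11.27%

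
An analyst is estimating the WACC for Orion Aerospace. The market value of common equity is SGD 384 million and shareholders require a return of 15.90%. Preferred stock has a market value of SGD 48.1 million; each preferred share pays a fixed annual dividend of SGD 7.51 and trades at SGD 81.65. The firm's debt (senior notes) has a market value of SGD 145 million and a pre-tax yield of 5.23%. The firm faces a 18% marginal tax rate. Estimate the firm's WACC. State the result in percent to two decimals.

12.42%

Cost of preferred: Rp = 7.51 / 81.65 = 9.1978%.
Total capital V = 384 + 48.1 + 145 = 577.1.
Equity: weight = 384/577.1 = 0.6654; cost = 15.9%.
Preferred: weight = 48.1/577.1 = 0.0833; cost = 9.1978%.
Senior notes: weight = 145/577.1 = 0.2513; after-tax cost = 5.23% × (1 − 18%) = 4.2886%.
WACC = 0.6654 × 15.9000% + 0.0833 × 9.1978% + 0.2513 × 4.2886% = 12.4239%.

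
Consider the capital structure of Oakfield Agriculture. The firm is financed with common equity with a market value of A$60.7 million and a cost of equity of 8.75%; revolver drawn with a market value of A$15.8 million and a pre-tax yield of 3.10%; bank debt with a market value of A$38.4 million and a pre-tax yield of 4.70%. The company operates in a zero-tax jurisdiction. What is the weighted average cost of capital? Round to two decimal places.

6.62%

Total capital V = 60.7 + 15.8 + 38.4 = 114.9.
Equity: weight = 60.7/114.9 = 0.5283; cost = 8.75%.
Revolver drawn: weight = 15.8/114.9 = 0.1375; after-tax cost = 3.1% × (1 − 0%) = 3.1000%.
Bank debt: weight = 38.4/114.9 = 0.3342; after-tax cost = 4.7% × (1 − 0%) = 4.7000%.
WACC = 0.5283 × 8.7500% + 0.1375 × 3.1000% + 0.3342 × 4.7000% = 6.6195%.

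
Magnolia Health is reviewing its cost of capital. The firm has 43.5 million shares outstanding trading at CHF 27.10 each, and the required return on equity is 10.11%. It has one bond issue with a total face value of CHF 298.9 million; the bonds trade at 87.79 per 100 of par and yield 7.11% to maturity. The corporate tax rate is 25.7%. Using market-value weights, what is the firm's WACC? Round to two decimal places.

Market value of equity E = 27.1 × 43.5m = 1178.85m. Market value of debt D = 298.9m × 87.79/100 = 262.40431m.
Total capital V = 1178.85 + 262.40431 = 1441.25431.
Equity: weight = 1178.85/1441.25431 = 0.8179; cost = 10.11%.
Bonds outstanding: weight = 262.40431/1441.25431 = 0.1821; after-tax cost = 7.11% × (1 − 25.7%) = 5.2827%.
WACC = 0.8179 × 10.1100% + 0.1821 × 5.2827% = 9.2311%.

9.23%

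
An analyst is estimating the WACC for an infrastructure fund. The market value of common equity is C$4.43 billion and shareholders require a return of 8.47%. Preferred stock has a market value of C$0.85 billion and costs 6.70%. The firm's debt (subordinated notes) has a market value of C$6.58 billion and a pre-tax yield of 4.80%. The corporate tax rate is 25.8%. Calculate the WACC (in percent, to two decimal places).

5.62%

Total capital V = 4.43 + 0.85 + 6.58 = 11.86.
Equity: weight = 4.43/11.86 = 0.3735; cost = 8.47%.
Preferred: weight = 0.85/11.86 = 0.0717; cost = 6.7%.
Subordinated notes: weight = 6.58/11.86 = 0.5548; after-tax cost = 4.8% × (1 − 25.8%) = 3.5616%.
WACC = 0.3735 × 8.4700% + 0.0717 × 6.7000% + 0.5548 × 3.5616% = 5.6199%.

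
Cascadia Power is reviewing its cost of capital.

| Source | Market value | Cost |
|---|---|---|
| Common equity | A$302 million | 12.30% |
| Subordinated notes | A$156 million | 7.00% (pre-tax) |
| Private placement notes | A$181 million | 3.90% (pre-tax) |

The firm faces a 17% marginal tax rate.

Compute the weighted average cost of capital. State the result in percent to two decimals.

Total capital V = 302 + 156 + 181 = 639.
Equity: weight = 302/639 = 0.4726; cost = 12.3%.
Subordinated notes: weight = 156/639 = 0.2441; after-tax cost = 7% × (1 − 17%) = 5.8100%.
Private placement notes: weight = 181/639 = 0.2833; after-tax cost = 3.9% × (1 − 17%) = 3.2370%.
WACC = 0.4726 × 12.3000% + 0.2441 × 5.8100% + 0.2833 × 3.2370% = 8.1484%.

8.15%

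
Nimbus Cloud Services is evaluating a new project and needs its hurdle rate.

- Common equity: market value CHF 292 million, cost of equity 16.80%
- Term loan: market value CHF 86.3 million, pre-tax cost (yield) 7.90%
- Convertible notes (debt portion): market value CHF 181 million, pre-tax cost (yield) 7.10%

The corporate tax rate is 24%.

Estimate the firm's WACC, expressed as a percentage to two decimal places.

Total capital V = 292 + 86.3 + 181 = 559.3.
Equity: weight = 292/559.3 = 0.5221; cost = 16.8%.
Term loan: weight = 86.3/559.3 = 0.1543; after-tax cost = 7.9% × (1 − 24%) = 6.0040%.
Convertible notes (debt portion): weight = 181/559.3 = 0.3236; after-tax cost = 7.1% × (1 − 24%) = 5.3960%.
WACC = 0.5221 × 16.8000% + 0.1543 × 6.0040% + 0.3236 × 5.3960% = 11.4436%.

11.44%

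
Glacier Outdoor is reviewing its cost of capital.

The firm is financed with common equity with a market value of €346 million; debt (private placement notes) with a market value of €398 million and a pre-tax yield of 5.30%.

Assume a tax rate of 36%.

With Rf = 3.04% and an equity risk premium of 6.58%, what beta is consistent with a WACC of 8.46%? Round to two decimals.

1.71

Total capital V = 346 + 398 = 744.
Equity weight = 346/744 = 0.4651.
Private placement notes weight = 398/744 = 0.5349.
Debt contribution = 0.5349 × 5.3% × (1 − 36%) = 1.8145%.
Required equity contribution = 8.46% − 1.8145% = 6.6455%  ⇒  Re = 14.2897%.
CAPM: 14.2897% = 3.04% + β × 6.58%  ⇒  β = 1.7097.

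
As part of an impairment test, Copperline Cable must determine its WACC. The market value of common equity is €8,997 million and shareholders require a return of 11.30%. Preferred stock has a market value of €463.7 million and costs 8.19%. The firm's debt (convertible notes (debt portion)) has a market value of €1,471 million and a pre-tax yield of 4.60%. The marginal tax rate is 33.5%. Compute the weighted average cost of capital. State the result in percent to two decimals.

Total capital V = 8997 + 463.7 + 1471 = 10931.7.
Equity: weight = 8997/10931.7 = 0.8230; cost = 11.3%.
Preferred: weight = 463.7/10931.7 = 0.0424; cost = 8.19%.
Convertible notes (debt portion): weight = 1471/10931.7 = 0.1346; after-tax cost = 4.6% × (1 − 33.5%) = 3.0590%.
WACC = 0.8230 × 11.3000% + 0.0424 × 8.1900% + 0.1346 × 3.0590% = 10.0591%.

10.06%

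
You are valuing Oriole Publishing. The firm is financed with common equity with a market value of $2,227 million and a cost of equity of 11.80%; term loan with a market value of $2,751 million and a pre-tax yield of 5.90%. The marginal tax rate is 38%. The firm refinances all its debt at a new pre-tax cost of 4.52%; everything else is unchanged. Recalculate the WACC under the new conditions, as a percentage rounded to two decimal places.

After the change:
Total capital V = 2227 + 2751 = 4978.
Equity: weight = 2227/4978 = 0.4474; cost = 11.8%.
Term loan: weight = 2751/4978 = 0.5526; after-tax cost = 4.52% × (1 − 38%) = 2.8024%.
WACC = 0.4474 × 11.8000% + 0.5526 × 2.8024% = 6.8276%.

6.83%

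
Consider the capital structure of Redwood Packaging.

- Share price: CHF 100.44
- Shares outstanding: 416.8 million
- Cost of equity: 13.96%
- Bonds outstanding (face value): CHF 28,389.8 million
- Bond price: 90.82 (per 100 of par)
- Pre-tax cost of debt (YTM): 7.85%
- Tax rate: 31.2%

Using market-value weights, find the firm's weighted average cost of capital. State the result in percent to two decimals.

10.70%

Market value of equity E = 100.44 × 416.8m = 41863.392m. Market value of debt D = 28389.8m × 90.82/100 = 25783.61636m.
Total capital V = 41863.392 + 25783.61636 = 67647.00836.
Equity: weight = 41863.392/67647.00836 = 0.6189; cost = 13.96%.
Bonds outstanding: weight = 25783.61636/67647.00836 = 0.3811; after-tax cost = 7.85% × (1 − 31.2%) = 5.4008%.
WACC = 0.6189 × 13.9600% + 0.3811 × 5.4008% = 10.6977%.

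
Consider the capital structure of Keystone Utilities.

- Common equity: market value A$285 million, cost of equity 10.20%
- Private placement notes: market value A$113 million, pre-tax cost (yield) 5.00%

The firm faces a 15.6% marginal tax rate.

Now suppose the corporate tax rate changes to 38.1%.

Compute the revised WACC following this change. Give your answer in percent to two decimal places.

8.18%

After the change:
Total capital V = 285 + 113 = 398.
Equity: weight = 285/398 = 0.7161; cost = 10.2%.
Private placement notes: weight = 113/398 = 0.2839; after-tax cost = 5% × (1 − 38.1%) = 3.0950%.
WACC = 0.7161 × 10.2000% + 0.2839 × 3.0950% = 8.1828%.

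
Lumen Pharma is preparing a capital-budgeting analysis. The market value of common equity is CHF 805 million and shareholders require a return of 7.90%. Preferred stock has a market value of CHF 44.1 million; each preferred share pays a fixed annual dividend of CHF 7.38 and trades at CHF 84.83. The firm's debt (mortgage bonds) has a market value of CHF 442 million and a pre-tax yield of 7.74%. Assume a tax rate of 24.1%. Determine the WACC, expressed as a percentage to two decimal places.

7.23%

Cost of preferred: Rp = 7.38 / 84.83 = 8.6998%.
Total capital V = 805 + 44.1 + 442 = 1291.1.
Equity: weight = 805/1291.1 = 0.6235; cost = 7.9%.
Preferred: weight = 44.1/1291.1 = 0.0342; cost = 8.6998%.
Mortgage bonds: weight = 442/1291.1 = 0.3423; after-tax cost = 7.74% × (1 − 24.1%) = 5.8747%.
WACC = 0.6235 × 7.9000% + 0.0342 × 8.6998% + 0.3423 × 5.8747% = 7.2340%.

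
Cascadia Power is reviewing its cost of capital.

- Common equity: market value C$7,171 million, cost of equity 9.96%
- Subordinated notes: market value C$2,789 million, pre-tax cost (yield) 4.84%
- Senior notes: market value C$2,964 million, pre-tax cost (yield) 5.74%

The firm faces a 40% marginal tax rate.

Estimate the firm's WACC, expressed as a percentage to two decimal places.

Total capital V = 7171 + 2789 + 2964 = 12924.
Equity: weight = 7171/12924 = 0.5549; cost = 9.96%.
Subordinated notes: weight = 2789/12924 = 0.2158; after-tax cost = 4.84% × (1 − 40%) = 2.9040%.
Senior notes: weight = 2964/12924 = 0.2293; after-tax cost = 5.74% × (1 − 40%) = 3.4440%.
WACC = 0.5549 × 9.9600% + 0.2158 × 2.9040% + 0.2293 × 3.4440% = 6.9429%.

6.94%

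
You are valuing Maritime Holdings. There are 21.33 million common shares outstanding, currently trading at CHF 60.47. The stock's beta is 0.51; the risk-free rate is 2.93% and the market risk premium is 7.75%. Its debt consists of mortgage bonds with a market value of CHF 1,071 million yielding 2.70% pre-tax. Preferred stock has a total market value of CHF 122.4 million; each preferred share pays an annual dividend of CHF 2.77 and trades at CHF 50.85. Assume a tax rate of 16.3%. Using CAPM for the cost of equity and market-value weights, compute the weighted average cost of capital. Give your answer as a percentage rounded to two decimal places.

Cost of equity via CAPM: Re = 2.93% + 0.51 × 7.75% = 6.8825%.
Cost of preferred: Rp = 2.77 / 50.85 = 5.4474%.
Market value of equity E = 60.47 × 21.33m = 1289.8251m.
Total capital V = 1289.8251 + 122.4 + 1071 = 2483.2251.
Equity: weight = 1289.8251/2483.2251 = 0.5194; cost = 6.8825%.
Preferred: weight = 122.4/2483.2251 = 0.0493; cost = 5.4474%.
Mortgage bonds: weight = 1071/2483.2251 = 0.4313; after-tax cost = 2.7% × (1 − 16.3%) = 2.2599%.
WACC = 0.5194 × 6.8825% + 0.0493 × 5.4474% + 0.4313 × 2.2599% = 4.8181%.

4.82%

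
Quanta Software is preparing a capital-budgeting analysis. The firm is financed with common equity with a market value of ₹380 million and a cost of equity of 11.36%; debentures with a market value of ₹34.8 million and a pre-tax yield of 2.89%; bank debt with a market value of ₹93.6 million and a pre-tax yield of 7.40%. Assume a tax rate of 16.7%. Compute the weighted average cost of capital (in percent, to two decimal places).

9.79%

Total capital V = 380 + 34.8 + 93.6 = 508.4.
Equity: weight = 380/508.4 = 0.7474; cost = 11.36%.
Debentures: weight = 34.8/508.4 = 0.0685; after-tax cost = 2.89% × (1 − 16.7%) = 2.4074%.
Bank debt: weight = 93.6/508.4 = 0.1841; after-tax cost = 7.4% × (1 − 16.7%) = 6.1642%.
WACC = 0.7474 × 11.3600% + 0.0685 × 2.4074% + 0.1841 × 6.1642% = 9.7906%.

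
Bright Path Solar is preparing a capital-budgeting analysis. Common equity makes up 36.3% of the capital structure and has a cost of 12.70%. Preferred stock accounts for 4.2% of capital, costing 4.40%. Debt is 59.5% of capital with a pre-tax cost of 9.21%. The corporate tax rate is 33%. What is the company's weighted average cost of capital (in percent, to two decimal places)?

8.47%

After-tax cost of debt = 9.21% × (1 − 33%) = 6.1707%.
WACC = 0.363 × 12.7000% + 0.042 × 4.4000% + 0.595 × 6.1707% = 8.4665%.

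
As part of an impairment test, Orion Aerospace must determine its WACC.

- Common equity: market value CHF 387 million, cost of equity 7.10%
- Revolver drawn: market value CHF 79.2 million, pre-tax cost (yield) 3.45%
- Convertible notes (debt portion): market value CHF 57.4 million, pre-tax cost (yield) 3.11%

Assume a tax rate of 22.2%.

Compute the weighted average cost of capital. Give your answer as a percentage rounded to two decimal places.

Total capital V = 387 + 79.2 + 57.4 = 523.6.
Equity: weight = 387/523.6 = 0.7391; cost = 7.1%.
Revolver drawn: weight = 79.2/523.6 = 0.1513; after-tax cost = 3.45% × (1 − 22.2%) = 2.6841%.
Convertible notes (debt portion): weight = 57.4/523.6 = 0.1096; after-tax cost = 3.11% × (1 − 22.2%) = 2.4196%.
WACC = 0.7391 × 7.1000% + 0.1513 × 2.6841% + 0.1096 × 2.4196% = 5.9190%.

5.92%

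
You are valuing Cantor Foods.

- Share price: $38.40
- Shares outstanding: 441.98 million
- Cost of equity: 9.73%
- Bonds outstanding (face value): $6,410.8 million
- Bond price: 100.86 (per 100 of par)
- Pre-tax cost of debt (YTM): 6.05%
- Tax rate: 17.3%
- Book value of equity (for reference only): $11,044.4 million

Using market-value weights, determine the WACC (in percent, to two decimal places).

Market value of equity E = 38.4 × 441.98m = 16972.032m. Market value of debt D = 6410.8m × 100.86/100 = 6465.93288m.
Total capital V = 16972.032 + 6465.93288 = 23437.96488.
Equity: weight = 16972.032/23437.96488 = 0.7241; cost = 9.73%.
Bonds outstanding: weight = 6465.93288/23437.96488 = 0.2759; after-tax cost = 6.05% × (1 − 17.3%) = 5.0033%.
WACC = 0.7241 × 9.7300% + 0.2759 × 5.0033% = 8.4260%.

8.43%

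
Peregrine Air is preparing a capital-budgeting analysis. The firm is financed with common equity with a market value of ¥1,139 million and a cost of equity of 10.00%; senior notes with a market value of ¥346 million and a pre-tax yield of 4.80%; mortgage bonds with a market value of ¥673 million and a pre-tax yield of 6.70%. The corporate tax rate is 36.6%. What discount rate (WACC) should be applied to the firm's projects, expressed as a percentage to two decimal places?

Total capital V = 1139 + 346 + 673 = 2158.
Equity: weight = 1139/2158 = 0.5278; cost = 10%.
Senior notes: weight = 346/2158 = 0.1603; after-tax cost = 4.8% × (1 − 36.6%) = 3.0432%.
Mortgage bonds: weight = 673/2158 = 0.3119; after-tax cost = 6.7% × (1 − 36.6%) = 4.2478%.
WACC = 0.5278 × 10.0000% + 0.1603 × 3.0432% + 0.3119 × 4.2478% = 7.0907%.

7.09%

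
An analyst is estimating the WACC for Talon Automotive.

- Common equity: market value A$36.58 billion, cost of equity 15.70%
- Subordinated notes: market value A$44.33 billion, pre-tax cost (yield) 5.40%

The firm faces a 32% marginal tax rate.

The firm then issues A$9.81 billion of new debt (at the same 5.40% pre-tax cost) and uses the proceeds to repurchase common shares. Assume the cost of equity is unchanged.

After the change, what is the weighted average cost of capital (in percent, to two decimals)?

After the change:
Total capital V = 26.77 + 54.14 = 80.91.
Equity: weight = 26.77/80.91 = 0.3309; cost = 15.7%.
Subordinated notes: weight = 54.14/80.91 = 0.6691; after-tax cost = 5.4% × (1 − 32%) = 3.6720%.
WACC = 0.3309 × 15.7000% + 0.6691 × 3.6720% = 7.6516%.

7.65%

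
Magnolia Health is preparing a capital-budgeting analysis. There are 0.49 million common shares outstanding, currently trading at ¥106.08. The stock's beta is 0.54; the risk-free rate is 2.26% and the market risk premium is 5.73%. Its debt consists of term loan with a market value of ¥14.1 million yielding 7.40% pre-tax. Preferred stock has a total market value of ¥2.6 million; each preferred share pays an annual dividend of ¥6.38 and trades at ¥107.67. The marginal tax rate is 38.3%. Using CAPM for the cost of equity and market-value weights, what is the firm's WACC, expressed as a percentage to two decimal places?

Cost of equity via CAPM: Re = 2.26% + 0.54 × 5.73% = 5.3542%.
Cost of preferred: Rp = 6.38 / 107.67 = 5.9255%.
Market value of equity E = 106.08 × 0.49m = 51.9792m.
Total capital V = 51.9792 + 2.6 + 14.1 = 68.6792.
Equity: weight = 51.9792/68.6792 = 0.7568; cost = 5.3542%.
Preferred: weight = 2.6/68.6792 = 0.0379; cost = 5.9255%.
Term loan: weight = 14.1/68.6792 = 0.2053; after-tax cost = 7.4% × (1 − 38.3%) = 4.5658%.
WACC = 0.7568 × 5.3542% + 0.0379 × 5.9255% + 0.2053 × 4.5658% = 5.2140%.

5.21%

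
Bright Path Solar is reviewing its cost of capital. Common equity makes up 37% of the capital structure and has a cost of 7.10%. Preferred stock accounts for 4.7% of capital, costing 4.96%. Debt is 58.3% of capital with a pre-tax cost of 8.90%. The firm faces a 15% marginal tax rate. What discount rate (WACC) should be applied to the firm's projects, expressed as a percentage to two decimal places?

After-tax cost of debt = 8.9% × (1 − 15%) = 7.5650%.
WACC = 0.370 × 7.1000% + 0.047 × 4.9600% + 0.583 × 7.5650% = 7.2705%.

7.27%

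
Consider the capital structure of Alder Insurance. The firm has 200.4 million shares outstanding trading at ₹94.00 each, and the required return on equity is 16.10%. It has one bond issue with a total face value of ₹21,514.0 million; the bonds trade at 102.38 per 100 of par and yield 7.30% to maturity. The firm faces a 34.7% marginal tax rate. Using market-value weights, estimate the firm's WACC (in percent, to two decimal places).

Market value of equity E = 94.0 × 200.4m = 18837.6m. Market value of debt D = 21514m × 102.38/100 = 22026.0332m.
Total capital V = 18837.6 + 22026.0332 = 40863.6332.
Equity: weight = 18837.6/40863.6332 = 0.4610; cost = 16.1%.
Bonds outstanding: weight = 22026.0332/40863.6332 = 0.5390; after-tax cost = 7.3% × (1 − 34.7%) = 4.7669%.
WACC = 0.4610 × 16.1000% + 0.5390 × 4.7669% = 9.9913%.

9.99%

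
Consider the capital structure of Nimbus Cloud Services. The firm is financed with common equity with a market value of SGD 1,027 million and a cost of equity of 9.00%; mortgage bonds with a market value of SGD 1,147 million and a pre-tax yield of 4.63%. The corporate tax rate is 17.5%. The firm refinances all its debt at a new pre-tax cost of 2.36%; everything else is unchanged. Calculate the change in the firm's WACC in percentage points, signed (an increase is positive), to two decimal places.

-0.99 pp

Current WACC:
Total capital V = 1027 + 1147 = 2174.
Equity: weight = 1027/2174 = 0.4724; cost = 9%.
Mortgage bonds: weight = 1147/2174 = 0.5276; after-tax cost = 4.63% × (1 − 17.5%) = 3.8197%.
WACC = 0.4724 × 9.0000% + 0.5276 × 3.8197% = 6.2669%.
After the change:
Total capital V = 1027 + 1147 = 2174.
Equity: weight = 1027/2174 = 0.4724; cost = 9%.
Mortgage bonds: weight = 1147/2174 = 0.5276; after-tax cost = 2.36% × (1 − 17.5%) = 1.9470%.
WACC = 0.4724 × 9.0000% + 0.5276 × 1.9470% = 5.2788%.
Change in WACC = 5.2788% − 6.2669% = -0.9881 pp.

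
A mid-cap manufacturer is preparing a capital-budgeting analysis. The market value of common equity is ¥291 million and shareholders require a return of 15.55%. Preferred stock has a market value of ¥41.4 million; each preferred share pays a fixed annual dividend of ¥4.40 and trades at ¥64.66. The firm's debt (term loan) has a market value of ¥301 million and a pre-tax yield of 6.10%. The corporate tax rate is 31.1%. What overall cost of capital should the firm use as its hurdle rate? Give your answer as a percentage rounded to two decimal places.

Cost of preferred: Rp = 4.4 / 64.66 = 6.8048%.
Total capital V = 291 + 41.4 + 301 = 633.4.
Equity: weight = 291/633.4 = 0.4594; cost = 15.55%.
Preferred: weight = 41.4/633.4 = 0.0654; cost = 6.8048%.
Term loan: weight = 301/633.4 = 0.4752; after-tax cost = 6.1% × (1 − 31.1%) = 4.2029%.
WACC = 0.4594 × 15.5500% + 0.0654 × 6.8048% + 0.4752 × 4.2029% = 9.5861%.

9.59%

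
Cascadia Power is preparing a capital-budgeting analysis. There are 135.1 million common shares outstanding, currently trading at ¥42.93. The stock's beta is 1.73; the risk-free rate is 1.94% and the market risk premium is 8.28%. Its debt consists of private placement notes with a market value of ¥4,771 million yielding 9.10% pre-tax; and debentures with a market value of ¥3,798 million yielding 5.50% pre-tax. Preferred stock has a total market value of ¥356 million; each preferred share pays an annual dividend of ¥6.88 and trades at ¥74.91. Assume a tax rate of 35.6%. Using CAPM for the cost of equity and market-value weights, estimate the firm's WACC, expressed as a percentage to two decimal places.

Cost of equity via CAPM: Re = 1.94% + 1.73 × 8.28% = 16.2644%.
Cost of preferred: Rp = 6.88 / 74.91 = 9.1844%.
Market value of equity E = 42.93 × 135.1m = 5799.843m.
Total capital V = 5799.843 + 356 + 4771 + 3798 = 14724.843.
Equity: weight = 5799.843/14724.843 = 0.3939; cost = 16.2644%.
Preferred: weight = 356/14724.843 = 0.0242; cost = 9.1844%.
Private placement notes: weight = 4771/14724.843 = 0.3240; after-tax cost = 9.1% × (1 − 35.6%) = 5.8604%.
Debentures: weight = 3798/14724.843 = 0.2579; after-tax cost = 5.5% × (1 − 35.6%) = 3.5420%.
WACC = 0.3939 × 16.2644% + 0.0242 × 9.1844% + 0.3240 × 5.8604% + 0.2579 × 3.5420% = 9.4407%.

9.44%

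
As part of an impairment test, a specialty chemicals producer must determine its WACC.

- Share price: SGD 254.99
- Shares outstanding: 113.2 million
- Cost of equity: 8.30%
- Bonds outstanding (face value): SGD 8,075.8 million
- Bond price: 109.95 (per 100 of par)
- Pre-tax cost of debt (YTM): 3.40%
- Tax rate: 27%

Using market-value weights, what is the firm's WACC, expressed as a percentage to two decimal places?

6.93%

Market value of equity E = 254.99 × 113.2m = 28864.868m. Market value of debt D = 8075.8m × 109.95/100 = 8879.3421m.
Total capital V = 28864.868 + 8879.3421 = 37744.2101.
Equity: weight = 28864.868/37744.2101 = 0.7647; cost = 8.3%.
Bonds outstanding: weight = 8879.3421/37744.2101 = 0.2353; after-tax cost = 3.4% × (1 − 27%) = 2.4820%.
WACC = 0.7647 × 8.3000% + 0.2353 × 2.4820% = 6.9313%.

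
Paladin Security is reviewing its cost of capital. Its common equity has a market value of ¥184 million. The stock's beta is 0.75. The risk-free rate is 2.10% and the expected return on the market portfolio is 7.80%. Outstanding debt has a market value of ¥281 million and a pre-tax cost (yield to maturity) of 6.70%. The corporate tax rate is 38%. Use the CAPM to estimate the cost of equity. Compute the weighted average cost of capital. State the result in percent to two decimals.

Market risk premium = 7.8% − 2.1% = 5.7%.
Cost of equity via CAPM: Re = 2.1% + 0.75 × 5.7% = 6.3750%.
Total capital V = 184 + 281 = 465.
Equity: weight = 184/465 = 0.3957; cost = 6.375%.
Debt: weight = 281/465 = 0.6043; after-tax cost = 6.7% × (1 − 38%) = 4.1540%.
WACC = 0.3957 × 6.3750% + 0.6043 × 4.1540% = 5.0328%.

5.03%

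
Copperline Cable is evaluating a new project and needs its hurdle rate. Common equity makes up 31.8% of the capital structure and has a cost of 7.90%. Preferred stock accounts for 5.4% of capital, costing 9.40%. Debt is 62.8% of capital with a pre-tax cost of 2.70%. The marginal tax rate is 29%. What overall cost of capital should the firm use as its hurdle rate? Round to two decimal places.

After-tax cost of debt = 2.7% × (1 − 29%) = 1.9170%.
WACC = 0.318 × 7.9000% + 0.054 × 9.4000% + 0.628 × 1.9170% = 4.2237%.

4.22%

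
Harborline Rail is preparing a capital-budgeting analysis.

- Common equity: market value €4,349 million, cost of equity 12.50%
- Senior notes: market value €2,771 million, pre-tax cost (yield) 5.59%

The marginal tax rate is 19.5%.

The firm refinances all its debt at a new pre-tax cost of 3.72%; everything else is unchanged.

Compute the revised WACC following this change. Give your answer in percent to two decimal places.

8.80%

After the change:
Total capital V = 4349 + 2771 = 7120.
Equity: weight = 4349/7120 = 0.6108; cost = 12.5%.
Senior notes: weight = 2771/7120 = 0.3892; after-tax cost = 3.72% × (1 − 19.5%) = 2.9946%.
WACC = 0.6108 × 12.5000% + 0.3892 × 2.9946% = 8.8006%.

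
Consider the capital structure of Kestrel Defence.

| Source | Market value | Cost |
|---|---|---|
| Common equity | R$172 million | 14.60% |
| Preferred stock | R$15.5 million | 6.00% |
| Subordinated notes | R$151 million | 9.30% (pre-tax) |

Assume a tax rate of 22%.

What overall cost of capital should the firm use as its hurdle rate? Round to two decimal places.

10.93%

Total capital V = 172 + 15.5 + 151 = 338.5.
Equity: weight = 172/338.5 = 0.5081; cost = 14.6%.
Preferred: weight = 15.5/338.5 = 0.0458; cost = 6%.
Subordinated notes: weight = 151/338.5 = 0.4461; after-tax cost = 9.3% × (1 − 22%) = 7.2540%.
WACC = 0.5081 × 14.6000% + 0.0458 × 6.0000% + 0.4461 × 7.2540% = 10.9293%.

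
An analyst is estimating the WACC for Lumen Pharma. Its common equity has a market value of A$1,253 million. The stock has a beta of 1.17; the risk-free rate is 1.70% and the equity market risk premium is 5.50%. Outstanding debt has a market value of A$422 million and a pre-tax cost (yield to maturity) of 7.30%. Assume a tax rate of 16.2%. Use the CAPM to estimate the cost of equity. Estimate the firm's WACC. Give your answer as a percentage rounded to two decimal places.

7.63%

Cost of equity via CAPM: Re = 1.7% + 1.17 × 5.5% = 8.1350%.
Total capital V = 1253 + 422 = 1675.
Equity: weight = 1253/1675 = 0.7481; cost = 8.135%.
Debt: weight = 422/1675 = 0.2519; after-tax cost = 7.3% × (1 − 16.2%) = 6.1174%.
WACC = 0.7481 × 8.1350% + 0.2519 × 6.1174% = 7.6267%.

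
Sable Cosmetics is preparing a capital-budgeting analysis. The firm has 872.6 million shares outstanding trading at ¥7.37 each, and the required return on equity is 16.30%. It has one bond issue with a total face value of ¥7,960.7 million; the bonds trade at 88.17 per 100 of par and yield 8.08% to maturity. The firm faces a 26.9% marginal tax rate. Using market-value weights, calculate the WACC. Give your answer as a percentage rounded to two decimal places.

Market value of equity E = 7.37 × 872.6m = 6431.062m. Market value of debt D = 7960.7m × 88.17/100 = 7018.94919m.
Total capital V = 6431.062 + 7018.94919 = 13450.01119.
Equity: weight = 6431.062/13450.01119 = 0.4781; cost = 16.3%.
Bonds outstanding: weight = 7018.94919/13450.01119 = 0.5219; after-tax cost = 8.08% × (1 − 26.9%) = 5.9065%.
WACC = 0.4781 × 16.3000% + 0.5219 × 5.9065% = 10.8761%.

10.88%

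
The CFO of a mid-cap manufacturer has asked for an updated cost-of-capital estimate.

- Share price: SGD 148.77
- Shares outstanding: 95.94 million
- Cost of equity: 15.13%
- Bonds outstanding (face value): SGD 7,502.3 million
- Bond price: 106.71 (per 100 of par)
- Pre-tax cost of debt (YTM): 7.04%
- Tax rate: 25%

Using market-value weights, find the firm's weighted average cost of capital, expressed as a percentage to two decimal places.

Market value of equity E = 148.77 × 95.94m = 14272.9938m. Market value of debt D = 7502.3m × 106.71/100 = 8005.70433m.
Total capital V = 14272.9938 + 8005.70433 = 22278.69813.
Equity: weight = 14272.9938/22278.69813 = 0.6407; cost = 15.13%.
Bonds outstanding: weight = 8005.70433/22278.69813 = 0.3593; after-tax cost = 7.04% × (1 − 25%) = 5.2800%.
WACC = 0.6407 × 15.1300% + 0.3593 × 5.2800% = 11.5905%.

11.59%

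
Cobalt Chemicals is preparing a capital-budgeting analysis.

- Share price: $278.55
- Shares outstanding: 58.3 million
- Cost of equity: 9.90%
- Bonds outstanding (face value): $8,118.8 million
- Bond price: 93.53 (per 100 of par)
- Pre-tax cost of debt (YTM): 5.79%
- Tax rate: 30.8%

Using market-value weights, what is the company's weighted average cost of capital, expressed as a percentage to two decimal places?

Market value of equity E = 278.55 × 58.3m = 16239.465m. Market value of debt D = 8118.8m × 93.53/100 = 7593.51364m.
Total capital V = 16239.465 + 7593.51364 = 23832.97864.
Equity: weight = 16239.465/23832.97864 = 0.6814; cost = 9.9%.
Bonds outstanding: weight = 7593.51364/23832.97864 = 0.3186; after-tax cost = 5.79% × (1 − 30.8%) = 4.0067%.
WACC = 0.6814 × 9.9000% + 0.3186 × 4.0067% = 8.0223%.

8.02%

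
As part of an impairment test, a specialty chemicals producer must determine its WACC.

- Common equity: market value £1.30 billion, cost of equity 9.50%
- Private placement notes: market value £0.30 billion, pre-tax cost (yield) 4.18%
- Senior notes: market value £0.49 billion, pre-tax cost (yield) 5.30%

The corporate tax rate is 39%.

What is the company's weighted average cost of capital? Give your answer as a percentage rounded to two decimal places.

Total capital V = 1.3 + 0.3 + 0.49 = 2.09.
Equity: weight = 1.3/2.09 = 0.6220; cost = 9.5%.
Private placement notes: weight = 0.3/2.09 = 0.1435; after-tax cost = 4.18% × (1 − 39%) = 2.5498%.
Senior notes: weight = 0.49/2.09 = 0.2344; after-tax cost = 5.3% × (1 − 39%) = 3.2330%.
WACC = 0.6220 × 9.5000% + 0.1435 × 2.5498% + 0.2344 × 3.2330% = 7.0331%.

7.03%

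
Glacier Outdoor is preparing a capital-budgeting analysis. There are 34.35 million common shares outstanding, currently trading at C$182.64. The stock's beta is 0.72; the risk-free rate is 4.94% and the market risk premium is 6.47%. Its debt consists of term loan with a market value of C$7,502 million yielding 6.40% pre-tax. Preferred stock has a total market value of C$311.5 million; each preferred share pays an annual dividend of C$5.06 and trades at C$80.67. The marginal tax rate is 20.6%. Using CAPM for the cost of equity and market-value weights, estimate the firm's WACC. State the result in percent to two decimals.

Cost of equity via CAPM: Re = 4.94% + 0.72 × 6.47% = 9.5984%.
Cost of preferred: Rp = 5.06 / 80.67 = 6.2725%.
Market value of equity E = 182.64 × 34.35m = 6273.684m.
Total capital V = 6273.684 + 311.5 + 7502 = 14087.184.
Equity: weight = 6273.684/14087.184 = 0.4453; cost = 9.5984%.
Preferred: weight = 311.5/14087.184 = 0.0221; cost = 6.2725%.
Term loan: weight = 7502/14087.184 = 0.5325; after-tax cost = 6.4% × (1 − 20.6%) = 5.0816%.
WACC = 0.4453 × 9.5984% + 0.0221 × 6.2725% + 0.5325 × 5.0816% = 7.1195%.

7.12%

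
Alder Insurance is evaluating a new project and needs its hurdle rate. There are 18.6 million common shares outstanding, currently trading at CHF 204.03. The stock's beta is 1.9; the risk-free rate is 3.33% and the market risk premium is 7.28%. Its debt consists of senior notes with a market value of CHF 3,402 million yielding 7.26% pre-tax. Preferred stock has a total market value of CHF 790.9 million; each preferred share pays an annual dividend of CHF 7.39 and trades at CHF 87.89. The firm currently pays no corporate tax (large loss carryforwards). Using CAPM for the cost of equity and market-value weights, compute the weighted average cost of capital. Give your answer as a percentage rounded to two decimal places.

12.08%

Cost of equity via CAPM: Re = 3.33% + 1.9 × 7.28% = 17.1620%.
Cost of preferred: Rp = 7.39 / 87.89 = 8.4082%.
Market value of equity E = 204.03 × 18.6m = 3794.958m.
Total capital V = 3794.958 + 790.9 + 3402 = 7987.858.
Equity: weight = 3794.958/7987.858 = 0.4751; cost = 17.162%.
Preferred: weight = 790.9/7987.858 = 0.0990; cost = 8.4082%.
Senior notes: weight = 3402/7987.858 = 0.4259; after-tax cost = 7.26% × (1 − 0%) = 7.2600%.
WACC = 0.4751 × 17.1620% + 0.0990 × 8.4082% + 0.4259 × 7.2600% = 12.0780%.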